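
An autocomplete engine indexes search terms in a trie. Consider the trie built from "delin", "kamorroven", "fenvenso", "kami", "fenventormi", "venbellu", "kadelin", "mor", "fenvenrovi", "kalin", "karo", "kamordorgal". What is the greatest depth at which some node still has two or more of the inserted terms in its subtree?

Look for the deepest trie node that still has at least two words in its subtree.
e.g. "fenvenrovi" and "fenvenso" share the prefix "fenven" of length 6; no pair shares a longer one.
Longest shared-prefix length: 6

6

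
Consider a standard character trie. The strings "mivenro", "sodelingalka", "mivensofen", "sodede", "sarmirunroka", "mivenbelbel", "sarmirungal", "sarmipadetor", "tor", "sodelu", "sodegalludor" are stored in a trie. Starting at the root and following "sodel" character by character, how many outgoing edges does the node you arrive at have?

Walk "sodel" from the root, arriving at one node.
Characters that immediately follow "sodel" among the stored strings: {i, u}.
That node has 2 child edges.

2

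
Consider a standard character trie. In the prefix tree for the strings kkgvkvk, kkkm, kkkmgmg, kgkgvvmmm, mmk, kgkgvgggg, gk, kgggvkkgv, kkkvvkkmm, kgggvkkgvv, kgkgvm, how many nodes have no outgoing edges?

Leaves are exactly the stored words that no other stored word extends.
Those words: "gk", "kgggvkkgvv", "kgkgvgggg", "kgkgvm", "kgkgvvmmm", "kkgvkvk", "kkkmgmg", "kkkvvkkmm", "mmk"
Leaf count: 9

9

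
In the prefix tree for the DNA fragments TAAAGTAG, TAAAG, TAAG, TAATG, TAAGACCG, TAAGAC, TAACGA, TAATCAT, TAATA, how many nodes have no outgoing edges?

A leaf is a node with no children — equivalently, the end of a word that is not a proper prefix of any other stored word.
Those words: "TAAAGTAG", "TAACGA", "TAAGACCG", "TAATA", "TAATCAT", "TAATG"
Leaf count: 6

6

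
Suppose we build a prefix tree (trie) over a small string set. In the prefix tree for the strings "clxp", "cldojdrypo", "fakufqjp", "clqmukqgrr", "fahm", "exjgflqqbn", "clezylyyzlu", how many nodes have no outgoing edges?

7

A leaf is a node with no children — equivalently, the end of a word that is not a proper prefix of any other stored word.
Those words: "cldojdrypo", "clezylyyzlu", "clqmukqgrr", "clxp", "exjgflqqbn", "fahm", "fakufqjp"
Leaf count: 7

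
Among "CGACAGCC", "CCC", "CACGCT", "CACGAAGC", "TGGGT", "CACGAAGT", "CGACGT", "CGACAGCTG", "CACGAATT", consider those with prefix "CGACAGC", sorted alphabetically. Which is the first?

CGACAGCC

DFS of the "CGACAGC" subtree visits, in order: "CGACAGCC", "CGACAGCTG"
The 1st is CGACAGCC.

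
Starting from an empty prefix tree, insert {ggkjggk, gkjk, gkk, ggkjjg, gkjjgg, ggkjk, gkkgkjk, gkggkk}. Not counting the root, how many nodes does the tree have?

Trace insertions, counting only characters that open a new branch:
  "ggkjggk" → 7 new (g, g, k, j, g, g, k)
  "gkjk" → prefix "g" already present; 3 new (k, j, k)
  "gkk" → prefix "gk" already present; 1 new (k)
  "ggkjjg" → prefix "ggkj" already present; 2 new (j, g)
  "gkjjgg" → prefix "gkj" already present; 3 new (j, g, g)
  "ggkjk" → prefix "ggkj" already present; 1 new (k)
  "gkkgkjk" → prefix "gkk" already present; 4 new (g, k, j, k)
  "gkggkk" → prefix "gk" already present; 4 new (g, g, k, k)
Total nodes = 7 + 3 + 1 + 2 + 3 + 1 + 4 + 4 = 25

25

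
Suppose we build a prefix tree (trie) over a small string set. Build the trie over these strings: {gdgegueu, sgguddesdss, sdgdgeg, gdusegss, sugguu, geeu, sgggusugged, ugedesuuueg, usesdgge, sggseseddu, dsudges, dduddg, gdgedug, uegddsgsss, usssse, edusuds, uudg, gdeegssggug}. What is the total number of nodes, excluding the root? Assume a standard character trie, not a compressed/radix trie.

Insert word by word; a character creates a node only if that edge doesn't already exist:
  "gdgegueu" → 8 new (g, d, g, e, g, u, e, u)
  "sgguddesdss" → 11 new (s, g, g, u, d, d, e, s, d, s, s)
  "sdgdgeg" → prefix "s" already present; 6 new (d, g, d, g, e, g)
  "gdusegss" → prefix "gd" already present; 6 new (u, s, e, g, s, s)
  "sugguu" → prefix "s" already present; 5 new (u, g, g, u, u)
  "geeu" → prefix "g" already present; 3 new (e, e, u)
  "sgggusugged" → prefix "sgg" already present; 8 new (g, u, s, u, g, g, e, d)
  "ugedesuuueg" → 11 new (u, g, e, d, e, s, u, u, u, e, g)
  "usesdgge" → prefix "u" already present; 7 new (s, e, s, d, g, g, e)
  "sggseseddu" → prefix "sgg" already present; 7 new (s, e, s, e, d, d, u)
  "dsudges" → 7 new (d, s, u, d, g, e, s)
  "dduddg" → prefix "d" already present; 5 new (d, u, d, d, g)
  "gdgedug" → prefix "gdge" already present; 3 new (d, u, g)
  "uegddsgsss" → prefix "u" already present; 9 new (e, g, d, d, s, g, s, s, s)
  "usssse" → prefix "us" already present; 4 new (s, s, s, e)
  "edusuds" → 7 new (e, d, u, s, u, d, s)
  "uudg" → prefix "u" already present; 3 new (u, d, g)
  "gdeegssggug" → prefix "gd" already present; 9 new (e, e, g, s, s, g, g, u, g)
Total nodes = 8 + 11 + 6 + 6 + 5 + 3 + 8 + 11 + 7 + 7 + 7 + 5 + 3 + 9 + 4 + 7 + 3 + 9 = 119

119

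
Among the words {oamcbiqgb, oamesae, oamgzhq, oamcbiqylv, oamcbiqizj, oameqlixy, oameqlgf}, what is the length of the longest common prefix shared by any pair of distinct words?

Equivalently: take the maximum, over all pairs, of their longest common prefix length.
e.g. "oamcbiqgb" and "oamcbiqizj" share the prefix "oamcbiq" of length 7; no pair shares a longer one.
Longest shared-prefix length: 7

7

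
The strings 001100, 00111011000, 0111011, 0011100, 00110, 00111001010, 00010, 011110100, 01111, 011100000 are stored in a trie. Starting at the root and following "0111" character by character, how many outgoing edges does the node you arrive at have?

2

Follow the path "0111" to its node, then look at its outgoing edges.
Characters that immediately follow "0111" among the stored strings: {0, 1}.
That node has 2 child edges.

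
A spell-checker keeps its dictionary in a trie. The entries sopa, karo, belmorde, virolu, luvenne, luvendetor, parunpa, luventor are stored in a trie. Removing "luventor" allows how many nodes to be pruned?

A node on "luventor"'s path can go only if nothing else ends at it or branches off below it.
The suffix "tor" (3 nodes) is used only by "luventor"; the node for "luven" still has the child "n", so pruning stops there.
Nodes removed: 3

3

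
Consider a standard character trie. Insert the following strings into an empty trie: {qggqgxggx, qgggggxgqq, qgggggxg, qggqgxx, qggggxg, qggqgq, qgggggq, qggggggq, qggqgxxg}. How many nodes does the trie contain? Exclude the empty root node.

Trie structure (* marks end of a word):
(root)
└─ q
   └─ g
      └─ g
         ├─ g
         │  └─ g
         │     ├─ g
         │     │  ├─ g
         │     │  │  └─ q *
         │     │  ├─ q *
         │     │  └─ x
         │     │     └─ g *
         │     │        └─ q
         │     │           └─ q *
         │     └─ x
         │        └─ g *
         └─ q
            └─ g
               ├─ q *
               └─ x
                  ├─ g
                  │  └─ g
                  │     └─ x *
                  └─ x *
                     └─ g *
Counting every labelled node above: 24.

24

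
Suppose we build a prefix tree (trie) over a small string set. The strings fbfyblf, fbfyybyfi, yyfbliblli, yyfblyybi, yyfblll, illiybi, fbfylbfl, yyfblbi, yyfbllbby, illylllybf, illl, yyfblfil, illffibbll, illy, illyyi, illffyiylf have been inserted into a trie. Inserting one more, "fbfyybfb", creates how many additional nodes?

"fbfyyb" is already a path in the trie; the remaining "fb" must be added.
Each of the 2 remaining characters creates one node.

2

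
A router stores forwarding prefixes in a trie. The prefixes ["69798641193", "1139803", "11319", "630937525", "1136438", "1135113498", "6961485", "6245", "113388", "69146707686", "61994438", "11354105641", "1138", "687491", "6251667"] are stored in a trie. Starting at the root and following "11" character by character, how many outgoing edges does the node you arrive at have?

1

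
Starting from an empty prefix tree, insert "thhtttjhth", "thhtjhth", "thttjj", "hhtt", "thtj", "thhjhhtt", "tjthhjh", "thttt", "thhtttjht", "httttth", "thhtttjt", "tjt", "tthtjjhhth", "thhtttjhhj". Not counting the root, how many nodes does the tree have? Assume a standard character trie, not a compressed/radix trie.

Count nodes per top-level branch (shared prefixes stored once):
  'h'-branch (hhtt, httttth): 10 nodes
  't'-branch (thhjhhtt, thhtjhth, thhtttjhhj, thhtttjht, thhtttjhth, thhtttjt, thtj, thttjj, thttt, tjt, tjthhjh, tthtjjhhth): 43 nodes
Sum: 53

53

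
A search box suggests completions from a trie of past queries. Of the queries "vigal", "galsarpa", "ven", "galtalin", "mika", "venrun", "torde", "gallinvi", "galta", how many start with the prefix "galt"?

2

Filter for entries beginning with "galt":
Matches: "galta", "galtalin"
Count: 2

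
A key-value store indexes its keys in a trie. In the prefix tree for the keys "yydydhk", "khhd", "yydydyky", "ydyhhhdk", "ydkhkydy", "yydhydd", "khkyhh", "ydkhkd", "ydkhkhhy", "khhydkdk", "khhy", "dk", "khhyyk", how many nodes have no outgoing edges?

A leaf is a node with no children — equivalently, the end of a word that is not a proper prefix of any other stored word.
Those words: "dk", "khhd", "khhydkdk", "khhyyk", "khkyhh", "ydkhkd", "ydkhkhhy", "ydkhkydy", "ydyhhhdk", "yydhydd", "yydydhk", "yydydyky"
Leaf count: 12

12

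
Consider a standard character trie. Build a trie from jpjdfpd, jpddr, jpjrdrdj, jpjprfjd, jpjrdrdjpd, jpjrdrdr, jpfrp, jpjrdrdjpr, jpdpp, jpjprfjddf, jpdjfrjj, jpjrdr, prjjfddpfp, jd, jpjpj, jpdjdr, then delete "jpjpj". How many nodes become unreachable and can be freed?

A node on "jpjpj"'s path can go only if nothing else ends at it or branches off below it.
The suffix "j" (1 node) is used only by "jpjpj"; the node for "jpjp" still has the child "r", so pruning stops there.
Nodes removed: 1

1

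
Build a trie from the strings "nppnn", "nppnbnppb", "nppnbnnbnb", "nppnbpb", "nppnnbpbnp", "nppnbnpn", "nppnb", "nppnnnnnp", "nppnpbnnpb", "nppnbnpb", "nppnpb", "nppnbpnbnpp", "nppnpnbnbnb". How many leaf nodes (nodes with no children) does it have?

10

Leaves are exactly the stored words that no other stored word extends.
Those words: "nppnbnnbnb", "nppnbnpb", "nppnbnpn", "nppnbnppb", "nppnbpb", "nppnbpnbnpp", "nppnnbpbnp", "nppnnnnnp", "nppnpbnnpb", "nppnpnbnbnb"
Leaf count: 10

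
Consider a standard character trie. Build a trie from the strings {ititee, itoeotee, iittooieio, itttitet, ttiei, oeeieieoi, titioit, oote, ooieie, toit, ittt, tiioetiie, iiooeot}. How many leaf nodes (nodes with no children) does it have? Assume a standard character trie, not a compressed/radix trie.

Leaves are exactly the stored words that no other stored word extends.
Those words: "iiooeot", "iittooieio", "ititee", "itoeotee", "itttitet", "oeeieieoi", "ooieie", "oote", "tiioetiie", "titioit", "toit", "ttiei"
Leaf count: 12

12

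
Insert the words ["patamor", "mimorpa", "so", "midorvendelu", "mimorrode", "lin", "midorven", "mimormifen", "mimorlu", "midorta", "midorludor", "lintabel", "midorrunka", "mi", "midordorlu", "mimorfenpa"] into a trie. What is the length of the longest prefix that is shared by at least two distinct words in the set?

Look for the deepest trie node that still has at least two words in its subtree.
e.g. "midorven" and "midorvendelu" share the prefix "midorven" of length 8; no pair shares a longer one.
Longest shared-prefix length: 8

8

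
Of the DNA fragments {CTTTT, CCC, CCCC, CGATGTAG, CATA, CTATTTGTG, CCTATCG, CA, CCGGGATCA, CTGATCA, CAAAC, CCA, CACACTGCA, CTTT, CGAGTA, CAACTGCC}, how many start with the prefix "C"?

Walk to "C"; the words in its subtree are exactly those with that prefix.
Matches: "CA", "CAAAC", "CAACTGCC", "CACACTGCA", "CATA", "CCA", "CCC", "CCCC", "CCGGGATCA", "CCTATCG", "CGAGTA", "CGATGTAG", "CTATTTGTG", "CTGATCA", "CTTT", "CTTTT"
Count: 16

16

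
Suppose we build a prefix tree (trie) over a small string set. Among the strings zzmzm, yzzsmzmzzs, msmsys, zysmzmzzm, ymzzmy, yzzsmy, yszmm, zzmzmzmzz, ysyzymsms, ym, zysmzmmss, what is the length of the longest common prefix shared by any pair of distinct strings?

6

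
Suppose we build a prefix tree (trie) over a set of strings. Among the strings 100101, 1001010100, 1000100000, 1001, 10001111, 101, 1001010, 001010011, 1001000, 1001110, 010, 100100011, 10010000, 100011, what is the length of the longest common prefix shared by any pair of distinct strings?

7

The deepest shared node is where two words last agree before diverging.
e.g. "1001000" and "10010000" share the prefix "1001000" of length 7; no pair shares a longer one.
Longest shared-prefix length: 7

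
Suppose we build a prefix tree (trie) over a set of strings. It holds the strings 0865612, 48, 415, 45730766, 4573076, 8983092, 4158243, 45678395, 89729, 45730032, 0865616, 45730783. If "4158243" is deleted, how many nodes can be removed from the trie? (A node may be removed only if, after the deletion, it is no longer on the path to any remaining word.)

After clearing the end-marker at "4158243", prune upward until reaching a node still needed by another word.
The suffix "8243" (4 nodes) is used only by "4158243"; "415" is itself a stored word, so pruning stops there.
Nodes removed: 4

4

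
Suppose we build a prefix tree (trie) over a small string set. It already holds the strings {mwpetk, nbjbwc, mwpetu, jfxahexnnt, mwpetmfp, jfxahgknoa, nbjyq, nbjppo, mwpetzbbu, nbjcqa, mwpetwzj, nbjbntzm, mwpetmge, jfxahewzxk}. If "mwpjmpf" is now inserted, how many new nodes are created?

4

Walking "mwpjmpf" from the root, the first 3 characters ("mwp") follow existing edges; "j" is the first miss.
So 7 − 3 = 4 new nodes.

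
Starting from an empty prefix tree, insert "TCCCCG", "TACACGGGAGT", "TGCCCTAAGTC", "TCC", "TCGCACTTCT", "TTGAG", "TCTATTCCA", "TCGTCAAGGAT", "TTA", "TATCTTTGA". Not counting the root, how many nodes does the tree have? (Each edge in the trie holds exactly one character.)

61

For each word, the new-node count is its length minus the longest prefix already in the trie:
  "TCCCCG" → 6 new (T, C, C, C, C, G)
  "TACACGGGAGT" → prefix "T" already present; 10 new (A, C, A, C, G, G, G, A, G, T)
  "TGCCCTAAGTC" → prefix "T" already present; 10 new (G, C, C, C, T, A, A, G, T, C)
  "TCC" → prefix "TCC" already present; 0 new (none)
  "TCGCACTTCT" → prefix "TC" already present; 8 new (G, C, A, C, T, T, C, T)
  "TTGAG" → prefix "T" already present; 4 new (T, G, A, G)
  "TCTATTCCA" → prefix "TC" already present; 7 new (T, A, T, T, C, C, A)
  "TCGTCAAGGAT" → prefix "TCG" already present; 8 new (T, C, A, A, G, G, A, T)
  "TTA" → prefix "TT" already present; 1 new (A)
  "TATCTTTGA" → prefix "TA" already present; 7 new (T, C, T, T, T, G, A)
Total nodes = 6 + 10 + 10 + 0 + 8 + 4 + 7 + 8 + 1 + 7 = 61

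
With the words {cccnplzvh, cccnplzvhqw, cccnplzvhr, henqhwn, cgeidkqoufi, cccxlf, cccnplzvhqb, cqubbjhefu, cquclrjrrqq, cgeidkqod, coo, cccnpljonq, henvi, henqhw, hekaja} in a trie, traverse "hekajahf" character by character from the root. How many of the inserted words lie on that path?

Check each prefix of "hekajahf" against the stored set — each match is an end-marker on the path.
Prefixes of the query that are stored words: "hekaja"
Count: 1

1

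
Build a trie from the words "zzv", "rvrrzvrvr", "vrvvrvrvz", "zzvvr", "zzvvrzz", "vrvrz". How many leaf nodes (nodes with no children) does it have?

Leaves are exactly the stored words that no other stored word extends.
Those words: "rvrrzvrvr", "vrvrz", "vrvvrvrvz", "zzvvrzz"
Leaf count: 4

4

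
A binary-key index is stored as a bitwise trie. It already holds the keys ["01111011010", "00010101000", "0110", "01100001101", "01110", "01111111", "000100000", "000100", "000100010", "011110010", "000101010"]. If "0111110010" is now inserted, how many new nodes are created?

4

The longest prefix of "0111110010" already in the trie is "011111" (length 6).
Each of the 4 remaining characters creates one node.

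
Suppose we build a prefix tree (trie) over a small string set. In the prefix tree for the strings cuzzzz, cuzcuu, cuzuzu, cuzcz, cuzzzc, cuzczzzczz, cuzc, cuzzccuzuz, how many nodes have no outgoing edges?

6

A leaf is a node with no children — equivalently, the end of a word that is not a proper prefix of any other stored word.
Those words: "cuzcuu", "cuzczzzczz", "cuzuzu", "cuzzccuzuz", "cuzzzc", "cuzzzz"
Leaf count: 6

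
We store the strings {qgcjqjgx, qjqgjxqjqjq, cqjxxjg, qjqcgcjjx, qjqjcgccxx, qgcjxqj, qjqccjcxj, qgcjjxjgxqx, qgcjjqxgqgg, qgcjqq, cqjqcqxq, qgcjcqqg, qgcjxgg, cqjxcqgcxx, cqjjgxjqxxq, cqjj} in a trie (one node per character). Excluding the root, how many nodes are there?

For each word, the new-node count is its length minus the longest prefix already in the trie:
  "qgcjqjgx" → 8 new (q, g, c, j, q, j, g, x)
  "qjqgjxqjqjq" → prefix "q" already present; 10 new (j, q, g, j, x, q, j, q, j, q)
  "cqjxxjg" → 7 new (c, q, j, x, x, j, g)
  "qjqcgcjjx" → prefix "qjq" already present; 6 new (c, g, c, j, j, x)
  "qjqjcgccxx" → prefix "qjq" already present; 7 new (j, c, g, c, c, x, x)
  "qgcjxqj" → prefix "qgcj" already present; 3 new (x, q, j)
  "qjqccjcxj" → prefix "qjqc" already present; 5 new (c, j, c, x, j)
  "qgcjjxjgxqx" → prefix "qgcj" already present; 7 new (j, x, j, g, x, q, x)
  "qgcjjqxgqgg" → prefix "qgcjj" already present; 6 new (q, x, g, q, g, g)
  "qgcjqq" → prefix "qgcjq" already present; 1 new (q)
  "cqjqcqxq" → prefix "cqj" already present; 5 new (q, c, q, x, q)
  "qgcjcqqg" → prefix "qgcj" already present; 4 new (c, q, q, g)
  "qgcjxgg" → prefix "qgcjx" already present; 2 new (g, g)
  "cqjxcqgcxx" → prefix "cqjx" already present; 6 new (c, q, g, c, x, x)
  "cqjjgxjqxxq" → prefix "cqj" already present; 8 new (j, g, x, j, q, x, x, q)
  "cqjj" → prefix "cqjj" already present; 0 new (none)
Total nodes = 8 + 10 + 7 + 6 + 7 + 3 + 5 + 7 + 6 + 1 + 5 + 4 + 2 + 6 + 8 + 0 = 85

85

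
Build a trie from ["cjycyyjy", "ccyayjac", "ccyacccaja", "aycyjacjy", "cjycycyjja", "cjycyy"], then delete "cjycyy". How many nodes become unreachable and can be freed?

A node on "cjycyy"'s path can go only if nothing else ends at it or branches off below it.
Every node on "cjycyy" is still needed (e.g. by "cjycyyjy"), so nothing is freed.
Nodes removed: 0

0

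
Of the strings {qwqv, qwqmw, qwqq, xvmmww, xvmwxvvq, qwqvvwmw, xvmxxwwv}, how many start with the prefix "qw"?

4

Filter for entries beginning with "qw":
Words under "qw": qwqmw, qwqq, qwqv, qwqvvwmw
Count: 4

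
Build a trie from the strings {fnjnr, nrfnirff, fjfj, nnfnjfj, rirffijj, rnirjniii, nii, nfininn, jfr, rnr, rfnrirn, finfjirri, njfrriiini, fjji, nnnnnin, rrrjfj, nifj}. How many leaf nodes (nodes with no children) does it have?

Leaves are exactly the stored words that no other stored word extends.
Those words: "finfjirri", "fjfj", "fjji", "fnjnr", "jfr", "nfininn", "nifj", "nii", "njfrriiini", "nnfnjfj", "nnnnnin", "nrfnirff", "rfnrirn", "rirffijj", "rnirjniii", "rnr", "rrrjfj"
Leaf count: 17

17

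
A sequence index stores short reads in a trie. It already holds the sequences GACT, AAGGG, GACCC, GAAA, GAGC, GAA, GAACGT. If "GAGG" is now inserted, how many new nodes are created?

Walking "GAGG" from the root, the first 3 characters ("GAG") follow existing edges; "G" is the first miss.
So 4 − 3 = 1 new nodes.

1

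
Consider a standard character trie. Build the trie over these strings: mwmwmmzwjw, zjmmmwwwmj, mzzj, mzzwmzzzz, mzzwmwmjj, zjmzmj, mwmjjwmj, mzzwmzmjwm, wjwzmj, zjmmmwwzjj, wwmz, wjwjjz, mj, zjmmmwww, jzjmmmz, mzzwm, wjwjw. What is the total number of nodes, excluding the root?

69

For each word, the new-node count is its length minus the longest prefix already in the trie:
  "mwmwmmzwjw" → 10 new (m, w, m, w, m, m, z, w, j, w)
  "zjmmmwwwmj" → 10 new (z, j, m, m, m, w, w, w, m, j)
  "mzzj" → prefix "m" already present; 3 new (z, z, j)
  "mzzwmzzzz" → prefix "mzz" already present; 6 new (w, m, z, z, z, z)
  "mzzwmwmjj" → prefix "mzzwm" already present; 4 new (w, m, j, j)
  "zjmzmj" → prefix "zjm" already present; 3 new (z, m, j)
  "mwmjjwmj" → prefix "mwm" already present; 5 new (j, j, w, m, j)
  "mzzwmzmjwm" → prefix "mzzwmz" already present; 4 new (m, j, w, m)
  "wjwzmj" → 6 new (w, j, w, z, m, j)
  "zjmmmwwzjj" → prefix "zjmmmww" already present; 3 new (z, j, j)
  "wwmz" → prefix "w" already present; 3 new (w, m, z)
  "wjwjjz" → prefix "wjw" already present; 3 new (j, j, z)
  "mj" → prefix "m" already present; 1 new (j)
  "zjmmmwww" → prefix "zjmmmwww" already present; 0 new (none)
  "jzjmmmz" → 7 new (j, z, j, m, m, m, z)
  "mzzwm" → prefix "mzzwm" already present; 0 new (none)
  "wjwjw" → prefix "wjwj" already present; 1 new (w)
Total nodes = 10 + 10 + 3 + 6 + 4 + 3 + 5 + 4 + 6 + 3 + 3 + 3 + 1 + 0 + 7 + 0 + 1 = 69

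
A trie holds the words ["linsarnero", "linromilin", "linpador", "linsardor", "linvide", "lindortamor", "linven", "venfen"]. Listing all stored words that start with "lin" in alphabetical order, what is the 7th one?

Words with prefix "lin", in lexicographic order: "lindortamor", "linpador", "linromilin", "linsardor", "linsarnero", "linven", "linvide"
The 7th is linvide.

linvide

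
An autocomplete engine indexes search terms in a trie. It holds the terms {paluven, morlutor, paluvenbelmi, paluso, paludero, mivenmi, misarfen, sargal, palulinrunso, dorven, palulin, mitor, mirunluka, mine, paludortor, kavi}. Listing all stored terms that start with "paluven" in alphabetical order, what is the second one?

paluvenbelmi

Words with prefix "paluven", in lexicographic order: "paluven", "paluvenbelmi"
The 2nd is paluvenbelmi.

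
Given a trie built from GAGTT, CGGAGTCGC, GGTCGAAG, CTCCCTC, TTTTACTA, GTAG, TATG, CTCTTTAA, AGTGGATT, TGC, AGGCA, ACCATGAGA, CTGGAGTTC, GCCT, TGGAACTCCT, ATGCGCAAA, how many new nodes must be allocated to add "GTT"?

1

The longest prefix of "GTT" already in the trie is "GT" (length 2).
Each of the 1 remaining characters creates one node.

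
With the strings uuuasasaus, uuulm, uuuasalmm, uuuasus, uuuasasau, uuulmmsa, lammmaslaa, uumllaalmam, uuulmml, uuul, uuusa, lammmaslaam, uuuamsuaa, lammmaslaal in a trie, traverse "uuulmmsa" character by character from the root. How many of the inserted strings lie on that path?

Traverse "uuulmmsa" character by character; count nodes along the way that are marked as word ends.
Prefixes of the query that are stored words: "uuul", "uuulm", "uuulmmsa"
Count: 3

3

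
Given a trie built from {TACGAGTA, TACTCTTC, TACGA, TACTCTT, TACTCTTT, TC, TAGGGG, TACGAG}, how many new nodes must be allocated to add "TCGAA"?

3

The longest prefix of "TCGAA" already in the trie is "TC" (length 2).
New nodes needed: |"TCGAA"| − 2 = 5 − 2 = 3.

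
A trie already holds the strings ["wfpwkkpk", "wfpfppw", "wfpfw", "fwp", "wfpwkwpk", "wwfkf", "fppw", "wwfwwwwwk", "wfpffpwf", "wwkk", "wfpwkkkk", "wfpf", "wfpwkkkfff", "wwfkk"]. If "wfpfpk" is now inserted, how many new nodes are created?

"wfpfp" is already a path in the trie; the remaining "k" must be added.
New nodes needed: |"wfpfpk"| − 5 = 6 − 5 = 1.

1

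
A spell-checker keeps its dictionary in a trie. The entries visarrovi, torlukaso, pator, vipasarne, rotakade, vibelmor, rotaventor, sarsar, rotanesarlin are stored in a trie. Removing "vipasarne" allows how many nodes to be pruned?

7

After clearing the end-marker at "vipasarne", prune upward until reaching a node still needed by another word.
The suffix "pasarne" (7 nodes) is used only by "vipasarne"; the node for "vi" still has the child "s", so pruning stops there.
Nodes removed: 7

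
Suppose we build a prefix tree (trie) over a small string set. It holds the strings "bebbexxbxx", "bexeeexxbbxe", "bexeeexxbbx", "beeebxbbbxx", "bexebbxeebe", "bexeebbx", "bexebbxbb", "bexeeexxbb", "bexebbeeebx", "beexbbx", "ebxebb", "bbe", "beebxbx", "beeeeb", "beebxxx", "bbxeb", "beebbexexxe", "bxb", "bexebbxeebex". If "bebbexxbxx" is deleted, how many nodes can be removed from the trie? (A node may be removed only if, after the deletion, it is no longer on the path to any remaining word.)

A node on "bebbexxbxx"'s path can go only if nothing else ends at it or branches off below it.
The suffix "bbexxbxx" (8 nodes) is used only by "bebbexxbxx"; the node for "be" still has the child "x", so pruning stops there.
Nodes removed: 8

8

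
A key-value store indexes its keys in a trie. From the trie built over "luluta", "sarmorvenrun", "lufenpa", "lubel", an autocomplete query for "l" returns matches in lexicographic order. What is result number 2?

lufenpa

Words with prefix "l", in lexicographic order: "lubel", "lufenpa", "luluta"
The 2nd is lufenpa.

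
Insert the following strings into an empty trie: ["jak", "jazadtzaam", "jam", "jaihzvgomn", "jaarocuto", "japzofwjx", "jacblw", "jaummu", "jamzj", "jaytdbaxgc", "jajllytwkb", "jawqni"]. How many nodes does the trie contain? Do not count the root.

64

Trace insertions, counting only characters that open a new branch:
  "jak" → 3 new (j, a, k)
  "jazadtzaam" → prefix "ja" already present; 8 new (z, a, d, t, z, a, a, m)
  "jam" → prefix "ja" already present; 1 new (m)
  "jaihzvgomn" → prefix "ja" already present; 8 new (i, h, z, v, g, o, m, n)
  "jaarocuto" → prefix "ja" already present; 7 new (a, r, o, c, u, t, o)
  "japzofwjx" → prefix "ja" already present; 7 new (p, z, o, f, w, j, x)
  "jacblw" → prefix "ja" already present; 4 new (c, b, l, w)
  "jaummu" → prefix "ja" already present; 4 new (u, m, m, u)
  "jamzj" → prefix "jam" already present; 2 new (z, j)
  "jaytdbaxgc" → prefix "ja" already present; 8 new (y, t, d, b, a, x, g, c)
  "jajllytwkb" → prefix "ja" already present; 8 new (j, l, l, y, t, w, k, b)
  "jawqni" → prefix "ja" already present; 4 new (w, q, n, i)
Total nodes = 3 + 8 + 1 + 8 + 7 + 7 + 4 + 4 + 2 + 8 + 8 + 4 = 64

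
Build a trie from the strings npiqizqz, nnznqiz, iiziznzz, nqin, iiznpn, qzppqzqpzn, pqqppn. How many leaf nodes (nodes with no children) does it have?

7

A leaf is a node with no children — equivalently, the end of a word that is not a proper prefix of any other stored word.
Those words: "iiziznzz", "iiznpn", "nnznqiz", "npiqizqz", "nqin", "pqqppn", "qzppqzqpzn"
Leaf count: 7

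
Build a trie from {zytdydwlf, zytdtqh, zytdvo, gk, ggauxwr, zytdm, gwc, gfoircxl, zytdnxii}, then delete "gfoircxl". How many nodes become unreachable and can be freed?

A node on "gfoircxl"'s path can go only if nothing else ends at it or branches off below it.
The suffix "foircxl" (7 nodes) is used only by "gfoircxl"; the node for "g" still has the child "k", so pruning stops there.
Nodes removed: 7

7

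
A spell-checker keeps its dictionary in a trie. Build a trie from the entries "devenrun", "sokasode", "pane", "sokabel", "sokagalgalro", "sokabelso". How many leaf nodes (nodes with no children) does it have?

A leaf is a node with no children — equivalently, the end of a word that is not a proper prefix of any other stored word.
Those words: "devenrun", "pane", "sokabelso", "sokagalgalro", "sokasode"
Leaf count: 5

5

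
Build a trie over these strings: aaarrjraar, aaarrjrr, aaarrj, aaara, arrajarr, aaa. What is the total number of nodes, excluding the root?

19

For each word, the new-node count is its length minus the longest prefix already in the trie:
  "aaarrjraar" → 10 new (a, a, a, r, r, j, r, a, a, r)
  "aaarrjrr" → prefix "aaarrjr" already present; 1 new (r)
  "aaarrj" → prefix "aaarrj" already present; 0 new (none)
  "aaara" → prefix "aaar" already present; 1 new (a)
  "arrajarr" → prefix "a" already present; 7 new (r, r, a, j, a, r, r)
  "aaa" → prefix "aaa" already present; 0 new (none)
Total nodes = 10 + 1 + 0 + 1 + 7 + 0 = 19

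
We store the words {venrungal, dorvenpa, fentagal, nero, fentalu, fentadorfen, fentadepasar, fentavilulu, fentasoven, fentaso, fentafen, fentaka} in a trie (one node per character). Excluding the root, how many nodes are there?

59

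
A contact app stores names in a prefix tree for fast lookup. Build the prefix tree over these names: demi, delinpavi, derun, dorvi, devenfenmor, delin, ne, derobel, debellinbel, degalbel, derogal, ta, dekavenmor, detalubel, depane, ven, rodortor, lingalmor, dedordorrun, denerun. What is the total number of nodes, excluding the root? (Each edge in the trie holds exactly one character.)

106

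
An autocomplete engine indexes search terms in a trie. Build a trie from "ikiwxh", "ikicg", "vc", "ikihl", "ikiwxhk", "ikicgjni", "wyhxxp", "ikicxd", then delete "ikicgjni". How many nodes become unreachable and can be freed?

A node on "ikicgjni"'s path can go only if nothing else ends at it or branches off below it.
The suffix "jni" (3 nodes) is used only by "ikicgjni"; "ikicg" is itself a stored word, so pruning stops there.
Nodes removed: 3

3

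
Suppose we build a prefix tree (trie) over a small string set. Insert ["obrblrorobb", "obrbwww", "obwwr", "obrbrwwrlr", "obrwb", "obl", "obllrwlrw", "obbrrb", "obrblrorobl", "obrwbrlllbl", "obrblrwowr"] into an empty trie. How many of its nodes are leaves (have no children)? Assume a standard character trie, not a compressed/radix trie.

9

Leaves are exactly the stored words that no other stored word extends.
Those words: "obbrrb", "obllrwlrw", "obrblrorobb", "obrblrorobl", "obrblrwowr", "obrbrwwrlr", "obrbwww", "obrwbrlllbl", "obwwr"
Leaf count: 9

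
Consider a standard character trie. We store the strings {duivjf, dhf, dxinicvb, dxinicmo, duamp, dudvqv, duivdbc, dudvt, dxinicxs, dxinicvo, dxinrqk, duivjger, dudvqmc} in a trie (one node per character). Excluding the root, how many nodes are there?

For each word, the new-node count is its length minus the longest prefix already in the trie:
  "duivjf" → 6 new (d, u, i, v, j, f)
  "dhf" → prefix "d" already present; 2 new (h, f)
  "dxinicvb" → prefix "d" already present; 7 new (x, i, n, i, c, v, b)
  "dxinicmo" → prefix "dxinic" already present; 2 new (m, o)
  "duamp" → prefix "du" already present; 3 new (a, m, p)
  "dudvqv" → prefix "du" already present; 4 new (d, v, q, v)
  "duivdbc" → prefix "duiv" already present; 3 new (d, b, c)
  "dudvt" → prefix "dudv" already present; 1 new (t)
  "dxinicxs" → prefix "dxinic" already present; 2 new (x, s)
  "dxinicvo" → prefix "dxinicv" already present; 1 new (o)
  "dxinrqk" → prefix "dxin" already present; 3 new (r, q, k)
  "duivjger" → prefix "duivj" already present; 3 new (g, e, r)
  "dudvqmc" → prefix "dudvq" already present; 2 new (m, c)
Total nodes = 6 + 2 + 7 + 2 + 3 + 4 + 3 + 1 + 2 + 1 + 3 + 3 + 2 = 39

39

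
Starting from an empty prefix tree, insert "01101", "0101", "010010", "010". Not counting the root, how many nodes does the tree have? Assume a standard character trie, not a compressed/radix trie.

10

For each word, the new-node count is its length minus the longest prefix already in the trie:
  "01101" → 5 new (0, 1, 1, 0, 1)
  "0101" → prefix "01" already present; 2 new (0, 1)
  "010010" → prefix "010" already present; 3 new (0, 1, 0)
  "010" → prefix "010" already present; 0 new (none)
Total nodes = 5 + 2 + 3 + 0 = 10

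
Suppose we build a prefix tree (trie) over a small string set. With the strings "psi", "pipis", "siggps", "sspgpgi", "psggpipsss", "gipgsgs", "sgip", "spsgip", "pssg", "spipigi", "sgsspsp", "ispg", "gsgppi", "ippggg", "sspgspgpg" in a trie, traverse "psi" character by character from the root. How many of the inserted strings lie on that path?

Check each prefix of "psi" against the stored set — each match is an end-marker on the path.
Prefixes of the query that are stored words: "psi"
Count: 1

1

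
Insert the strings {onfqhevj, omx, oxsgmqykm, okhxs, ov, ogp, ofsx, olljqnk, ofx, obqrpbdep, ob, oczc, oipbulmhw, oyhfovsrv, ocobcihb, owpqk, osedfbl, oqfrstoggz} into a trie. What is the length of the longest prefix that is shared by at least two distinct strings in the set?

2

Equivalently: take the maximum, over all pairs, of their longest common prefix length.
"ob" and "obqrpbdep" agree on "ob" (2 characters) before diverging; nothing deeper is shared.
Longest shared-prefix length: 2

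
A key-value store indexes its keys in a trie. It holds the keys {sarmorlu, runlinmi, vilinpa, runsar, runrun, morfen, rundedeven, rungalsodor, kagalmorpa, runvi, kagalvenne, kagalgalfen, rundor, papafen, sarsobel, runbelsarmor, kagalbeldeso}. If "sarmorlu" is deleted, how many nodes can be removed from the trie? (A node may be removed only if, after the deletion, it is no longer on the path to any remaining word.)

5

Walk "sarmorlu" from the leaf back toward the root, removing each node that no remaining word uses.
The suffix "morlu" (5 nodes) is used only by "sarmorlu"; the node for "sar" still has the child "s", so pruning stops there.
Nodes removed: 5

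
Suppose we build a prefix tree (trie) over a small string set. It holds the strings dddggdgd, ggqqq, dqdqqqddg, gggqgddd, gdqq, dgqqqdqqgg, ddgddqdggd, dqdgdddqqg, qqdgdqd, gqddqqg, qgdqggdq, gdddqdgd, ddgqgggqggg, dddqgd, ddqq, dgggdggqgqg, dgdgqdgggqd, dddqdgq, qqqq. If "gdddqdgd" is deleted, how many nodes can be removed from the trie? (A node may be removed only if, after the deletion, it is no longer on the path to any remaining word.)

A node on "gdddqdgd"'s path can go only if nothing else ends at it or branches off below it.
The suffix "ddqdgd" (6 nodes) is used only by "gdddqdgd"; the node for "gd" still has the child "q", so pruning stops there.
Nodes removed: 6

6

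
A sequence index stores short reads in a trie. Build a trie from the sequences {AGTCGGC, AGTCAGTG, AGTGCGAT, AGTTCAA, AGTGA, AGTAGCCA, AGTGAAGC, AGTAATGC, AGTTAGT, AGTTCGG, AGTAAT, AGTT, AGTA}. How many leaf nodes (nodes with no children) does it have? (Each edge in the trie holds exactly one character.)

9

Leaves are exactly the stored words that no other stored word extends.
Those words: "AGTAATGC", "AGTAGCCA", "AGTCAGTG", "AGTCGGC", "AGTGAAGC", "AGTGCGAT", "AGTTAGT", "AGTTCAA", "AGTTCGG"
Leaf count: 9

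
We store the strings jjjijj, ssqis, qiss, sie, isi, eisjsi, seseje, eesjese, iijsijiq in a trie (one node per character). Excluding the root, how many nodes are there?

Count nodes per top-level branch (shared prefixes stored once):
  'e'-branch (eesjese, eisjsi): 12 nodes
  'i'-branch (iijsijiq, isi): 10 nodes
  'j'-branch (jjjijj): 6 nodes
  'q'-branch (qiss): 4 nodes
  's'-branch (seseje, sie, ssqis): 12 nodes
Sum: 44

44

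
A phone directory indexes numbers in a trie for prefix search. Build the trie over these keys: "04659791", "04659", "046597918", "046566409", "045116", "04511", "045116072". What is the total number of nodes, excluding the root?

Insert word by word; a character creates a node only if that edge doesn't already exist:
  "04659791" → 8 new (0, 4, 6, 5, 9, 7, 9, 1)
  "04659" → prefix "04659" already present; 0 new (none)
  "046597918" → prefix "04659791" already present; 1 new (8)
  "046566409" → prefix "0465" already present; 5 new (6, 6, 4, 0, 9)
  "045116" → prefix "04" already present; 4 new (5, 1, 1, 6)
  "04511" → prefix "04511" already present; 0 new (none)
  "045116072" → prefix "045116" already present; 3 new (0, 7, 2)
Total nodes = 8 + 0 + 1 + 5 + 4 + 0 + 3 = 21

21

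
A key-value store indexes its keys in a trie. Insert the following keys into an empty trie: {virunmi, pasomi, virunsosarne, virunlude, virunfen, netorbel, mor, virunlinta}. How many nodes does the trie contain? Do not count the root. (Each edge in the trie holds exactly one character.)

Insert word by word; a character creates a node only if that edge doesn't already exist:
  "virunmi" → 7 new (v, i, r, u, n, m, i)
  "pasomi" → 6 new (p, a, s, o, m, i)
  "virunsosarne" → prefix "virun" already present; 7 new (s, o, s, a, r, n, e)
  "virunlude" → prefix "virun" already present; 4 new (l, u, d, e)
  "virunfen" → prefix "virun" already present; 3 new (f, e, n)
  "netorbel" → 8 new (n, e, t, o, r, b, e, l)
  "mor" → 3 new (m, o, r)
  "virunlinta" → prefix "virunl" already present; 4 new (i, n, t, a)
Total nodes = 7 + 6 + 7 + 4 + 3 + 8 + 3 + 4 = 42

42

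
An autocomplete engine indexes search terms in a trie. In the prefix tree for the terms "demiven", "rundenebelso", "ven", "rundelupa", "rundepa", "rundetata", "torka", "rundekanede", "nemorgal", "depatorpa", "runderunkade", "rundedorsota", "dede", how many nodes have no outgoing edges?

13

A leaf is a node with no children — equivalently, the end of a word that is not a proper prefix of any other stored word.
Those words: "dede", "demiven", "depatorpa", "nemorgal", "rundedorsota", "rundekanede", "rundelupa", "rundenebelso", "rundepa", "runderunkade", "rundetata", "torka", "ven"
Leaf count: 13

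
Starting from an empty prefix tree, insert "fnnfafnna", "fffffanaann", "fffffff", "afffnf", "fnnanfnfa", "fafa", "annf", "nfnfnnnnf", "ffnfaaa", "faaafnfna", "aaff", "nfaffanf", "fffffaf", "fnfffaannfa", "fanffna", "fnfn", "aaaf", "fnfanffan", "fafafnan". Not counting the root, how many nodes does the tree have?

97

For each word, the new-node count is its length minus the longest prefix already in the trie:
  "fnnfafnna" → 9 new (f, n, n, f, a, f, n, n, a)
  "fffffanaann" → prefix "f" already present; 10 new (f, f, f, f, a, n, a, a, n, n)
  "fffffff" → prefix "fffff" already present; 2 new (f, f)
  "afffnf" → 6 new (a, f, f, f, n, f)
  "fnnanfnfa" → prefix "fnn" already present; 6 new (a, n, f, n, f, a)
  "fafa" → prefix "f" already present; 3 new (a, f, a)
  "annf" → prefix "a" already present; 3 new (n, n, f)
  "nfnfnnnnf" → 9 new (n, f, n, f, n, n, n, n, f)
  "ffnfaaa" → prefix "ff" already present; 5 new (n, f, a, a, a)
  "faaafnfna" → prefix "fa" already present; 7 new (a, a, f, n, f, n, a)
  "aaff" → prefix "a" already present; 3 new (a, f, f)
  "nfaffanf" → prefix "nf" already present; 6 new (a, f, f, a, n, f)
  "fffffaf" → prefix "fffffa" already present; 1 new (f)
  "fnfffaannfa" → prefix "fn" already present; 9 new (f, f, f, a, a, n, n, f, a)
  "fanffna" → prefix "fa" already present; 5 new (n, f, f, n, a)
  "fnfn" → prefix "fnf" already present; 1 new (n)
  "aaaf" → prefix "aa" already present; 2 new (a, f)
  "fnfanffan" → prefix "fnf" already present; 6 new (a, n, f, f, a, n)
  "fafafnan" → prefix "fafa" already present; 4 new (f, n, a, n)
Total nodes = 9 + 10 + 2 + 6 + 6 + 3 + 3 + 9 + 5 + 7 + 3 + 6 + 1 + 9 + 5 + 1 + 2 + 6 + 4 = 97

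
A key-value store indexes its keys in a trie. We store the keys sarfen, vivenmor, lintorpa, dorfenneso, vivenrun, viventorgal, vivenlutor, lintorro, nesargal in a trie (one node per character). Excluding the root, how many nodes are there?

56

For each word, the new-node count is its length minus the longest prefix already in the trie:
  "sarfen" → 6 new (s, a, r, f, e, n)
  "vivenmor" → 8 new (v, i, v, e, n, m, o, r)
  "lintorpa" → 8 new (l, i, n, t, o, r, p, a)
  "dorfenneso" → 10 new (d, o, r, f, e, n, n, e, s, o)
  "vivenrun" → prefix "viven" already present; 3 new (r, u, n)
  "viventorgal" → prefix "viven" already present; 6 new (t, o, r, g, a, l)
  "vivenlutor" → prefix "viven" already present; 5 new (l, u, t, o, r)
  "lintorro" → prefix "lintor" already present; 2 new (r, o)
  "nesargal" → 8 new (n, e, s, a, r, g, a, l)
Total nodes = 6 + 8 + 8 + 10 + 3 + 6 + 5 + 2 + 8 = 56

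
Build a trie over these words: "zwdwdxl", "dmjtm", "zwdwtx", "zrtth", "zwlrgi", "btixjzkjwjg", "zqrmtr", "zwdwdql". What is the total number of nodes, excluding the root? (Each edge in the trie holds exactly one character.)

40

Trace insertions, counting only characters that open a new branch:
  "zwdwdxl" → 7 new (z, w, d, w, d, x, l)
  "dmjtm" → 5 new (d, m, j, t, m)
  "zwdwtx" → prefix "zwdw" already present; 2 new (t, x)
  "zrtth" → prefix "z" already present; 4 new (r, t, t, h)
  "zwlrgi" → prefix "zw" already present; 4 new (l, r, g, i)
  "btixjzkjwjg" → 11 new (b, t, i, x, j, z, k, j, w, j, g)
  "zqrmtr" → prefix "z" already present; 5 new (q, r, m, t, r)
  "zwdwdql" → prefix "zwdwd" already present; 2 new (q, l)
Total nodes = 7 + 5 + 2 + 4 + 4 + 11 + 5 + 2 = 40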